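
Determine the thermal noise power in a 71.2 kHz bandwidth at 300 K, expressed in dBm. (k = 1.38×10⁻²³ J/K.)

−125.3 dBm

P_n = kTB = 1.38×10⁻²³ × 300 × 7.12×10⁴ = 2.95×10⁻¹⁶ W
In dBm: 10 log₁₀(2.95×10⁻¹⁶ / 10⁻³) = −125.3 dBm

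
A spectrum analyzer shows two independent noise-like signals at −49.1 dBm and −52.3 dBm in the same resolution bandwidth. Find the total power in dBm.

−47.4 dBm

Convert to linear, add, convert back:
P₁ = 1.23×10⁻⁸ W, P₂ = 5.89×10⁻⁹ W
P_tot = 1.82×10⁻⁸ W → 10 log₁₀(P_tot / 10⁻³) = −47.4 dBm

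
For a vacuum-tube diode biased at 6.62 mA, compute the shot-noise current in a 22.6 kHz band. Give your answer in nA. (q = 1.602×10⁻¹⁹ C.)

I_n = √(2qI·B)
2qI·B = 2 × 1.602×10⁻¹⁹ × 6.62×10⁻³ × 2.26×10⁴ = 4.79×10⁻¹⁷ A²
I_n = √(4.79×10⁻¹⁷) = 6.92×10⁻⁹ A = 6.92 nA

6.92 nA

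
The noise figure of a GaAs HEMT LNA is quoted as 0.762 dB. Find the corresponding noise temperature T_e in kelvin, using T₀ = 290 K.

55.6 K

F = 10^(0.762/10) = 1.19179
T_e = (F − 1)·T₀ = (1.19179 − 1) × 290 = 55.6 K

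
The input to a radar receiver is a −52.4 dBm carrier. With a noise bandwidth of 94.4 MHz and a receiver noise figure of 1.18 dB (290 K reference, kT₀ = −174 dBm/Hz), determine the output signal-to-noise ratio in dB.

40.7 dB

Noise floor: N = −174 + 10 log₁₀(B) + NF
10 log₁₀(9.44×10⁷) = 79.75 dB
N = −174 + 79.75 + 1.18 = −93.07 dBm
SNR = P_sig − N = −52.4 − (−93.07) = 40.67 dB → 40.7 dB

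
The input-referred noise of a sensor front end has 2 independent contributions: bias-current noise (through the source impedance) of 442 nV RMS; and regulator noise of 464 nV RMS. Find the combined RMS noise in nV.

Uncorrelated sources add in power (mean-square): V_tot = √(ΣV_i²)
V_tot = √[(4.42×10⁻⁷)² + (4.64×10⁻⁷)²] = 6.41×10⁻⁷ V = 641 nV

641 nV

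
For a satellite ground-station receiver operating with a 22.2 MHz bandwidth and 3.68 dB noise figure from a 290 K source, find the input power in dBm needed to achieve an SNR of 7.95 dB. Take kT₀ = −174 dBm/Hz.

−88.9 dBm

Sensitivity = −174 + 10 log₁₀(B) + NF + SNR_min
= −174 + 73.46 + 3.68 + 7.95
= −88.91 dBm → −88.9 dBm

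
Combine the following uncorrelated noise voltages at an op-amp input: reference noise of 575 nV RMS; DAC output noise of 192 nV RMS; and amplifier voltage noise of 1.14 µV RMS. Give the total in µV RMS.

Uncorrelated sources add in power (mean-square): V_tot = √(ΣV_i²)
V_tot = √[(5.75×10⁻⁷)² + (1.92×10⁻⁷)² + (1.14×10⁻⁶)²] = 1.29×10⁻⁶ V = 1.29 µV

1.29 µV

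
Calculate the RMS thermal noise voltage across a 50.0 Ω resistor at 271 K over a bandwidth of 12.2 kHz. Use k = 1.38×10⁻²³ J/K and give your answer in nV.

V_n = √(4kTRB)
4kTRB = 4 × 1.38×10⁻²³ × 271 × 5.00×10¹ × 1.22×10⁴ = 9.13×10⁻¹⁵ V²
V_n = √(9.13×10⁻¹⁵) = 9.55×10⁻⁸ V = 95.5 nV

95.5 nV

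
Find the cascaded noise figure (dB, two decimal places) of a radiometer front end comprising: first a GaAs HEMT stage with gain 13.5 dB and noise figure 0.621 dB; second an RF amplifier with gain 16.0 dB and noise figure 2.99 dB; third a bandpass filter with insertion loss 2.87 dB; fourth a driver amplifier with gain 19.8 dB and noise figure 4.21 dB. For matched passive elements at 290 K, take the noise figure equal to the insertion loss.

0.80 dB

Convert to linear (a loss of L dB is a gain of −L dB): F_i = 10^(NF_i/10), G_i = 10^(G_i,dB/10)
  Stage 1: F_1 = 10^(0.621/10) = 1.154, G_1 = 10^(13.5/10) = 22.39
  Stage 2: F_2 = 10^(2.99/10) = 1.991, G_2 = 10^(16.0/10) = 39.81
  Stage 3: F_3 = 10^(2.87/10) = 1.936, G_3 = 10^(−2.87/10) = 0.5164
  Stage 4: F_4 = 10^(4.21/10) = 2.636, G_4 = 10^(19.8/10) = 95.50
Friis cascade:
  F = 1.154 + (1.991 − 1)/22.39 + (1.936 − 1)/891.3 + (2.636 − 1)/460.3 = 1.203
NF = 10 log₁₀(1.203) = 0.80 dB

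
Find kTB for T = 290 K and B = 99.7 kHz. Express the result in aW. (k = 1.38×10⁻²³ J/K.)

399 aW

P_n = kTB = 1.38×10⁻²³ × 290 × 9.97×10⁴ = 3.99×10⁻¹⁶ W = 399 aW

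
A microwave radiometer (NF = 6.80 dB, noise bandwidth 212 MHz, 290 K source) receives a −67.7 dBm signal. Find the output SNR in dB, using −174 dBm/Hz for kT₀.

16.2 dB

Noise floor: N = −174 + 10 log₁₀(B) + NF
10 log₁₀(2.12×10⁸) = 83.26 dB
N = −174 + 83.26 + 6.80 = −83.94 dBm
SNR = P_sig − N = −67.7 − (−83.94) = 16.24 dB → 16.2 dB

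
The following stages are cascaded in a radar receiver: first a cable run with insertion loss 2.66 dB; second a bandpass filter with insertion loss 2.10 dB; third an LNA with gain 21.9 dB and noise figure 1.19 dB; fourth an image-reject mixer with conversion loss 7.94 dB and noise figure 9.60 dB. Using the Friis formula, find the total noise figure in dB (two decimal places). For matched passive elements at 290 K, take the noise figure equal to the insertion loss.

Convert to linear (a loss of L dB is a gain of −L dB): F_i = 10^(NF_i/10), G_i = 10^(G_i,dB/10)
  Stage 1: F_1 = 10^(2.66/10) = 1.845, G_1 = 10^(−2.66/10) = 0.5420
  Stage 2: F_2 = 10^(2.10/10) = 1.622, G_2 = 10^(−2.10/10) = 0.6166
  Stage 3: F_3 = 10^(1.19/10) = 1.315, G_3 = 10^(21.9/10) = 154.9
  Stage 4: F_4 = 10^(9.60/10) = 9.120, G_4 = 10^(−7.94/10) = 0.1607
Friis cascade:
  F = 1.845 + (1.622 − 1)/0.5420 + (1.315 − 1)/0.3342 + (9.120 − 1)/51.76 = 4.092
NF = 10 log₁₀(4.092) = 6.12 dB

6.12 dB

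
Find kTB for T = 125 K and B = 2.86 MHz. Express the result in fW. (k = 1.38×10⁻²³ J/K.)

P_n = kTB = 1.38×10⁻²³ × 125 × 2.86×10⁶ = 4.93×10⁻¹⁵ W = 4.93 fW

4.93 fW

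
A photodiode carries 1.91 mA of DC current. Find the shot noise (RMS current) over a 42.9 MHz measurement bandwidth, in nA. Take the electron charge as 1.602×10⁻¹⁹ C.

162 nA

I_n = √(2qI·B)
2qI·B = 2 × 1.602×10⁻¹⁹ × 1.91×10⁻³ × 4.29×10⁷ = 2.63×10⁻¹⁴ A²
I_n = √(2.63×10⁻¹⁴) = 1.62×10⁻⁷ A = 162 nA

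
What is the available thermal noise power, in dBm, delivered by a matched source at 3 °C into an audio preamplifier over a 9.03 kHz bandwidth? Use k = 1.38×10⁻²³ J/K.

T = 3 °C + 273.15 = 276.15 K
P_n = kTB = 1.38×10⁻²³ × 276.15 × 9.03×10³ = 3.44×10⁻¹⁷ W
In dBm: 10 log₁₀(3.44×10⁻¹⁷ / 10⁻³) = −134.6 dBm

−134.6 dBm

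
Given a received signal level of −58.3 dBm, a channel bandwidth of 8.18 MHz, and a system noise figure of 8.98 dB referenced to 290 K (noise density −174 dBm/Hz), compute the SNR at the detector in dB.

37.6 dB

Noise floor: N = −174 + 10 log₁₀(B) + NF
10 log₁₀(8.18×10⁶) = 69.13 dB
N = −174 + 69.13 + 8.98 = −95.89 dBm
SNR = P_sig − N = −58.3 − (−95.89) = 37.59 dB → 37.6 dB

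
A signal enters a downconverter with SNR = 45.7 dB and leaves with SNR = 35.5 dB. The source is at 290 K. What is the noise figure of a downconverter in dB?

NF (dB) = SNR_in(dB) − SNR_out(dB) when the source is at T₀
NF = 45.7 − 35.5 = 10.2 dB

10.2 dB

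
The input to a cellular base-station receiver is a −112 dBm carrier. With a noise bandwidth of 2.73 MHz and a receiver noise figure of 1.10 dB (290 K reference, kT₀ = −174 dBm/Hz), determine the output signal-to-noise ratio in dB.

−3.5 dB

Noise floor: N = −174 + 10 log₁₀(B) + NF
10 log₁₀(2.73×10⁶) = 64.36 dB
N = −174 + 64.36 + 1.10 = −108.54 dBm
SNR = P_sig − N = −112 − (−108.54) = −3.46 dB → −3.5 dB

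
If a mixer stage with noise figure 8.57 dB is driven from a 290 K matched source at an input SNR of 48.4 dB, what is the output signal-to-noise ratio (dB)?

By definition F = SNR_in/SNR_out, so in dB: SNR_out = SNR_in − NF
SNR_out = 48.4 − 8.57 = 39.83 dB

39.83 dB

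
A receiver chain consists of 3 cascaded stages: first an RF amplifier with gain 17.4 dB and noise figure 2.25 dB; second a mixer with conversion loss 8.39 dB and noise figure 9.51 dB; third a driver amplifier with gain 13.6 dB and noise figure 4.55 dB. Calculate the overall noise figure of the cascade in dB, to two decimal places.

Convert to linear (a loss of L dB is a gain of −L dB): F_i = 10^(NF_i/10), G_i = 10^(G_i,dB/10)
  Stage 1: F_1 = 10^(2.25/10) = 1.679, G_1 = 10^(17.4/10) = 54.95
  Stage 2: F_2 = 10^(9.51/10) = 8.933, G_2 = 10^(−8.39/10) = 0.1449
  Stage 3: F_3 = 10^(4.55/10) = 2.851, G_3 = 10^(13.6/10) = 22.91
Friis cascade:
  F = 1.679 + (8.933 − 1)/54.95 + (2.851 − 1)/7.962 = 2.056
NF = 10 log₁₀(2.056) = 3.13 dB

3.13 dB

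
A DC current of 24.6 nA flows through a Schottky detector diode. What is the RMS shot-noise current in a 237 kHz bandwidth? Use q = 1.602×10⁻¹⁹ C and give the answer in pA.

43.2 pA

I_n = √(2qI·B)
2qI·B = 2 × 1.602×10⁻¹⁹ × 2.46×10⁻⁸ × 2.37×10⁵ = 1.87×10⁻²¹ A²
I_n = √(1.87×10⁻²¹) = 4.32×10⁻¹¹ A = 43.2 pA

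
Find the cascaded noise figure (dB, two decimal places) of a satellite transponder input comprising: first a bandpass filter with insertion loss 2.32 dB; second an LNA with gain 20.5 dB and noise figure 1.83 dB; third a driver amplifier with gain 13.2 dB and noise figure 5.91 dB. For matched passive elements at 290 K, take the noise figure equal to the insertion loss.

Convert to linear (a loss of L dB is a gain of −L dB): F_i = 10^(NF_i/10), G_i = 10^(G_i,dB/10)
  Stage 1: F_1 = 10^(2.32/10) = 1.706, G_1 = 10^(−2.32/10) = 0.5861
  Stage 2: F_2 = 10^(1.83/10) = 1.524, G_2 = 10^(20.5/10) = 112.2
  Stage 3: F_3 = 10^(5.91/10) = 3.899, G_3 = 10^(13.2/10) = 20.89
Friis cascade:
  F = 1.706 + (1.524 − 1)/0.5861 + (3.899 − 1)/65.77 = 2.644
NF = 10 log₁₀(2.644) = 4.22 dB

4.22 dB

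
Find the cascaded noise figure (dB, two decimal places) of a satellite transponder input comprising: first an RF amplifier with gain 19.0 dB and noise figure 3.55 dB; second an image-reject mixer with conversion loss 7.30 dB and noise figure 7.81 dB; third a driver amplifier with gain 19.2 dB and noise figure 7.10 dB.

Convert to linear (a loss of L dB is a gain of −L dB): F_i = 10^(NF_i/10), G_i = 10^(G_i,dB/10)
  Stage 1: F_1 = 10^(3.55/10) = 2.265, G_1 = 10^(19.0/10) = 79.43
  Stage 2: F_2 = 10^(7.81/10) = 6.039, G_2 = 10^(−7.30/10) = 0.1862
  Stage 3: F_3 = 10^(7.10/10) = 5.129, G_3 = 10^(19.2/10) = 83.18
Friis cascade:
  F = 2.265 + (6.039 − 1)/79.43 + (5.129 − 1)/14.79 = 2.607
NF = 10 log₁₀(2.607) = 4.16 dB

4.16 dB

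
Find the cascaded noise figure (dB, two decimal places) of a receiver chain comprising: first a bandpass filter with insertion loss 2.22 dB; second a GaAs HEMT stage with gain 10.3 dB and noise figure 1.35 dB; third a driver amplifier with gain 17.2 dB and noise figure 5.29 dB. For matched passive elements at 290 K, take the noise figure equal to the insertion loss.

4.23 dB

Convert to linear (a loss of L dB is a gain of −L dB): F_i = 10^(NF_i/10), G_i = 10^(G_i,dB/10)
  Stage 1: F_1 = 10^(2.22/10) = 1.667, G_1 = 10^(−2.22/10) = 0.5998
  Stage 2: F_2 = 10^(1.35/10) = 1.365, G_2 = 10^(10.3/10) = 10.72
  Stage 3: F_3 = 10^(5.29/10) = 3.381, G_3 = 10^(17.2/10) = 52.48
Friis cascade:
  F = 1.667 + (1.365 − 1)/0.5998 + (3.381 − 1)/6.427 = 2.646
NF = 10 log₁₀(2.646) = 4.23 dB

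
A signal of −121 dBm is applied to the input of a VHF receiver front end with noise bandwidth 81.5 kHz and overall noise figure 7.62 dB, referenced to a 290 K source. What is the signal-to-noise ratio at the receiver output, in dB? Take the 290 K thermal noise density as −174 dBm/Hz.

Noise floor: N = −174 + 10 log₁₀(B) + NF
10 log₁₀(8.15×10⁴) = 49.11 dB
N = −174 + 49.11 + 7.62 = −117.27 dBm
SNR = P_sig − N = −121 − (−117.27) = −3.73 dB → −3.7 dB

−3.7 dB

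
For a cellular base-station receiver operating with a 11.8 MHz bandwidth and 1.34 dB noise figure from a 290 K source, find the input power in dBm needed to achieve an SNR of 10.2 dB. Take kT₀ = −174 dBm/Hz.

Sensitivity = −174 + 10 log₁₀(B) + NF + SNR_min
= −174 + 70.72 + 1.34 + 10.2
= −91.74 dBm → −91.7 dBm

−91.7 dBm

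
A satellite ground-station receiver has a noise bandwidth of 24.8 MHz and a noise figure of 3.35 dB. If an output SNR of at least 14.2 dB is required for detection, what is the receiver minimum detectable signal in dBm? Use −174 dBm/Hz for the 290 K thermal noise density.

−82.5 dBm

Sensitivity = −174 + 10 log₁₀(B) + NF + SNR_min
= −174 + 73.94 + 3.35 + 14.2
= −82.51 dBm → −82.5 dBm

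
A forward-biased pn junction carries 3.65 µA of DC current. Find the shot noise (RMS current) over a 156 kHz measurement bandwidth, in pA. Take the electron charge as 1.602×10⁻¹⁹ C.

427 pA

I_n = √(2qI·B)
2qI·B = 2 × 1.602×10⁻¹⁹ × 3.65×10⁻⁶ × 1.56×10⁵ = 1.82×10⁻¹⁹ A²
I_n = √(1.82×10⁻¹⁹) = 4.27×10⁻¹⁰ A = 427 pA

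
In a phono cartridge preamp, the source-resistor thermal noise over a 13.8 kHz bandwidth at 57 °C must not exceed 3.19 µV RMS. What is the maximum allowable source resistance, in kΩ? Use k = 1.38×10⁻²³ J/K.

40.5 kΩ

T = 57 °C + 273.15 = 330.15 K
Johnson–Nyquist: V_n = √(4kTRB) ⇒ R = V_n² / (4kTB)
4kTB = 4 × 1.38×10⁻²³ × 330.15 × 1.38×10⁴ = 2.51×10⁻¹⁶
R = (3.19×10⁻⁶)² / 2.51×10⁻¹⁶ = 4.05×10⁴ Ω = 40.5 kΩ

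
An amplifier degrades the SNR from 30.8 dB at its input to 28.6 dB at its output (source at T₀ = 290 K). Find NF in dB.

2.2 dB

NF (dB) = SNR_in(dB) − SNR_out(dB) when the source is at T₀
NF = 30.8 − 28.6 = 2.2 dB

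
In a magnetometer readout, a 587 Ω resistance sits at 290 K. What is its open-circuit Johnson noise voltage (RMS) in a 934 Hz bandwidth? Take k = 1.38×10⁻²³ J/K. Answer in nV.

93.7 nV

V_n = √(4kTRB)
4kTRB = 4 × 1.38×10⁻²³ × 290 × 5.87×10² × 9.34×10² = 8.78×10⁻¹⁵ V²
V_n = √(8.78×10⁻¹⁵) = 9.37×10⁻⁸ V = 93.7 nV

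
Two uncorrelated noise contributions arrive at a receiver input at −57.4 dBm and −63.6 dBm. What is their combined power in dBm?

Convert to linear, add, convert back:
P₁ = 1.82×10⁻⁹ W, P₂ = 4.37×10⁻¹⁰ W
P_tot = 2.26×10⁻⁹ W → 10 log₁₀(P_tot / 10⁻³) = −56.5 dBm

−56.5 dBm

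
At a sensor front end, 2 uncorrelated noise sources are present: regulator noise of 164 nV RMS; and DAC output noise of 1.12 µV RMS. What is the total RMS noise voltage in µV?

Uncorrelated sources add in power (mean-square): V_tot = √(ΣV_i²)
V_tot = √[(1.64×10⁻⁷)² + (1.12×10⁻⁶)²] = 1.13×10⁻⁶ V = 1.13 µV

1.13 µV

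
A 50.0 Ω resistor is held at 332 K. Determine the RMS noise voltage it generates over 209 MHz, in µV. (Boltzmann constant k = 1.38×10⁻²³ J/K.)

13.8 µV

V_n = √(4kTRB)
4kTRB = 4 × 1.38×10⁻²³ × 332 × 5.00×10¹ × 2.09×10⁸ = 1.92×10⁻¹⁰ V²
V_n = √(1.92×10⁻¹⁰) = 1.38×10⁻⁵ V = 13.8 µV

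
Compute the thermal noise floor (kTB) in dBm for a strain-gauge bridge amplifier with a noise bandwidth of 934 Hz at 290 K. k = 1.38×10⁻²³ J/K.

P_n = kTB = 1.38×10⁻²³ × 290 × 9.34×10² = 3.74×10⁻¹⁸ W
In dBm: 10 log₁₀(3.74×10⁻¹⁸ / 10⁻³) = −144.3 dBm

−144.3 dBm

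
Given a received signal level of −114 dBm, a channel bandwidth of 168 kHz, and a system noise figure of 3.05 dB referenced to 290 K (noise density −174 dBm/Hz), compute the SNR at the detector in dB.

4.7 dB

Noise floor: N = −174 + 10 log₁₀(B) + NF
10 log₁₀(1.68×10⁵) = 52.25 dB
N = −174 + 52.25 + 3.05 = −118.70 dBm
SNR = P_sig − N = −114 − (−118.70) = 4.70 dB → 4.7 dB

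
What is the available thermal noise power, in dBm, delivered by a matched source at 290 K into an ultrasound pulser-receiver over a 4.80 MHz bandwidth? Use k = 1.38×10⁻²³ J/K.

−107.2 dBm

P_n = kTB = 1.38×10⁻²³ × 290 × 4.80×10⁶ = 1.92×10⁻¹⁴ W
In dBm: 10 log₁₀(1.92×10⁻¹⁴ / 10⁻³) = −107.2 dBm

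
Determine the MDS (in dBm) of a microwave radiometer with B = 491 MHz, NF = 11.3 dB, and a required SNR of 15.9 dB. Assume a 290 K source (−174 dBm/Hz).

−59.9 dBm

Sensitivity = −174 + 10 log₁₀(B) + NF + SNR_min
= −174 + 86.91 + 11.3 + 15.9
= −59.89 dBm → −59.9 dBm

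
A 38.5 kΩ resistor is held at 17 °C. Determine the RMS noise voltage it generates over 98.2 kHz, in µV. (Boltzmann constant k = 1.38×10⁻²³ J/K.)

7.78 µV

T = 17 °C + 273.15 = 290.15 K
V_n = √(4kTRB)
4kTRB = 4 × 1.38×10⁻²³ × 290.15 × 3.85×10⁴ × 9.82×10⁴ = 6.06×10⁻¹¹ V²
V_n = √(6.06×10⁻¹¹) = 7.78×10⁻⁶ V = 7.78 µV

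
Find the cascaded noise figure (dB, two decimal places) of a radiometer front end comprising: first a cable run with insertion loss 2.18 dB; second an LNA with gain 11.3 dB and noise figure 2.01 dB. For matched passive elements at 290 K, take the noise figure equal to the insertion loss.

Convert to linear (a loss of L dB is a gain of −L dB): F_i = 10^(NF_i/10), G_i = 10^(G_i,dB/10)
  Stage 1: F_1 = 10^(2.18/10) = 1.652, G_1 = 10^(−2.18/10) = 0.6053
  Stage 2: F_2 = 10^(2.01/10) = 1.589, G_2 = 10^(11.3/10) = 13.49
Friis cascade:
  F = 1.652 + (1.589 − 1)/0.6053 = 2.624
NF = 10 log₁₀(2.624) = 4.19 dB

4.19 dB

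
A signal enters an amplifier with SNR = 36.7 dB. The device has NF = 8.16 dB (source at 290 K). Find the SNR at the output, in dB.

By definition F = SNR_in/SNR_out, so in dB: SNR_out = SNR_in − NF
SNR_out = 36.7 − 8.16 = 28.54 dB

28.54 dB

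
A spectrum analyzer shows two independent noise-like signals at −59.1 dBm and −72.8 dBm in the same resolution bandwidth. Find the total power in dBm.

Convert to linear, add, convert back:
P₁ = 1.23×10⁻⁹ W, P₂ = 5.25×10⁻¹¹ W
P_tot = 1.28×10⁻⁹ W → 10 log₁₀(P_tot / 10⁻³) = −58.9 dBm

−58.9 dBm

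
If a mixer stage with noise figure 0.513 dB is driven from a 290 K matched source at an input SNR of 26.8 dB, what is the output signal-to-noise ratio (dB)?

26.287 dB

By definition F = SNR_in/SNR_out, so in dB: SNR_out = SNR_in − NF
SNR_out = 26.8 − 0.513 = 26.287 dB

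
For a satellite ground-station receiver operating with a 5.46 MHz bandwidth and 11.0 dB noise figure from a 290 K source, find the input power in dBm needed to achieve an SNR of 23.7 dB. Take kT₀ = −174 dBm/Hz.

Sensitivity = −174 + 10 log₁₀(B) + NF + SNR_min
= −174 + 67.37 + 11.0 + 23.7
= −71.93 dBm → −71.9 dBm

−71.9 dBm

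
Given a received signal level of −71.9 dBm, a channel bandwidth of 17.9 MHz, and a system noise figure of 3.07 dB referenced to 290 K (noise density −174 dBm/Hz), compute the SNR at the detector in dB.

Noise floor: N = −174 + 10 log₁₀(B) + NF
10 log₁₀(1.79×10⁷) = 72.53 dB
N = −174 + 72.53 + 3.07 = −98.40 dBm
SNR = P_sig − N = −71.9 − (−98.40) = 26.50 dB → 26.5 dB

26.5 dB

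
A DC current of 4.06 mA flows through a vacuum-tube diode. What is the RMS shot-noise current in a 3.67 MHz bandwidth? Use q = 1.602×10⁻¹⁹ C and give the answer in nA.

I_n = √(2qI·B)
2qI·B = 2 × 1.602×10⁻¹⁹ × 4.06×10⁻³ × 3.67×10⁶ = 4.77×10⁻¹⁵ A²
I_n = √(4.77×10⁻¹⁵) = 6.91×10⁻⁸ A = 69.1 nA

69.1 nA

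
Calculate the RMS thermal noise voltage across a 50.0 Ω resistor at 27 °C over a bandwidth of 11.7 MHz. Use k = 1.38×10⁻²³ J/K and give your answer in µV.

3.11 µV

T = 27 °C + 273.15 = 300.15 K
V_n = √(4kTRB)
4kTRB = 4 × 1.38×10⁻²³ × 300.15 × 5.00×10¹ × 1.17×10⁷ = 9.69×10⁻¹² V²
V_n = √(9.69×10⁻¹²) = 3.11×10⁻⁶ V = 3.11 µV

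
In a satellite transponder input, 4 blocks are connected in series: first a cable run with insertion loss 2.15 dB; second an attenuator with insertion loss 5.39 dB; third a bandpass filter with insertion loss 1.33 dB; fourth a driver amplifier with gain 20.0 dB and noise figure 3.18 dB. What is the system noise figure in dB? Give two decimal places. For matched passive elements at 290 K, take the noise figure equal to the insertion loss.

Convert to linear (a loss of L dB is a gain of −L dB): F_i = 10^(NF_i/10), G_i = 10^(G_i,dB/10)
  Stage 1: F_1 = 10^(2.15/10) = 1.641, G_1 = 10^(−2.15/10) = 0.6095
  Stage 2: F_2 = 10^(5.39/10) = 3.459, G_2 = 10^(−5.39/10) = 0.2891
  Stage 3: F_3 = 10^(1.33/10) = 1.358, G_3 = 10^(−1.33/10) = 0.7362
  Stage 4: F_4 = 10^(3.18/10) = 2.080, G_4 = 10^(20.0/10) = 100.0
Friis cascade:
  F = 1.641 + (3.459 − 1)/0.6095 + (1.358 − 1)/0.1762 + (2.080 − 1)/0.1297 = 16.03
NF = 10 log₁₀(16.03) = 12.05 dB

12.05 dB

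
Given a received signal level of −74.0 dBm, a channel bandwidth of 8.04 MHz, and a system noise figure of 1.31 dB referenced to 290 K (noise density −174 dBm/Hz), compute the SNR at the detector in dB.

Noise floor: N = −174 + 10 log₁₀(B) + NF
10 log₁₀(8.04×10⁶) = 69.05 dB
N = −174 + 69.05 + 1.31 = −103.64 dBm
SNR = P_sig − N = −74.0 − (−103.64) = 29.64 dB → 29.6 dB

29.6 dB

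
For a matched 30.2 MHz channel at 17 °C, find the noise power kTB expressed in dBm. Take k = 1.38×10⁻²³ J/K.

−99.2 dBm

T = 17 °C + 273.15 = 290.15 K
P_n = kTB = 1.38×10⁻²³ × 290.15 × 3.02×10⁷ = 1.21×10⁻¹³ W
In dBm: 10 log₁₀(1.21×10⁻¹³ / 10⁻³) = −99.2 dBm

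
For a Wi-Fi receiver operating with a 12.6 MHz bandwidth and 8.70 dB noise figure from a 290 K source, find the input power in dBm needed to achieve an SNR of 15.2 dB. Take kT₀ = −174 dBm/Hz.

Sensitivity = −174 + 10 log₁₀(B) + NF + SNR_min
= −174 + 71 + 8.70 + 15.2
= −79.10 dBm → −79.1 dBm

−79.1 dBm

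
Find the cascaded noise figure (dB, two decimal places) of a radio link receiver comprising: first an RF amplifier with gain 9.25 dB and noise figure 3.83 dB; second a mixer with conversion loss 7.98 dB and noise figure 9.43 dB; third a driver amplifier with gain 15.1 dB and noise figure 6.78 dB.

7.89 dB

Convert to linear (a loss of L dB is a gain of −L dB): F_i = 10^(NF_i/10), G_i = 10^(G_i,dB/10)
  Stage 1: F_1 = 10^(3.83/10) = 2.415, G_1 = 10^(9.25/10) = 8.414
  Stage 2: F_2 = 10^(9.43/10) = 8.770, G_2 = 10^(−7.98/10) = 0.1592
  Stage 3: F_3 = 10^(6.78/10) = 4.764, G_3 = 10^(15.1/10) = 32.36
Friis cascade:
  F = 2.415 + (8.770 − 1)/8.414 + (4.764 − 1)/1.340 = 6.149
NF = 10 log₁₀(6.149) = 7.89 dB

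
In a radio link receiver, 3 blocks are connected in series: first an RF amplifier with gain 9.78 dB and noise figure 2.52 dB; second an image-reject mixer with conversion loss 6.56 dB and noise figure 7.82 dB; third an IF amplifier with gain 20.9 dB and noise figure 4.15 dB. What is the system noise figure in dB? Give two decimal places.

Convert to linear (a loss of L dB is a gain of −L dB): F_i = 10^(NF_i/10), G_i = 10^(G_i,dB/10)
  Stage 1: F_1 = 10^(2.52/10) = 1.786, G_1 = 10^(9.78/10) = 9.506
  Stage 2: F_2 = 10^(7.82/10) = 6.053, G_2 = 10^(−6.56/10) = 0.2208
  Stage 3: F_3 = 10^(4.15/10) = 2.600, G_3 = 10^(20.9/10) = 123.0
Friis cascade:
  F = 1.786 + (6.053 − 1)/9.506 + (2.600 − 1)/2.099 = 3.080
NF = 10 log₁₀(3.080) = 4.89 dB

4.89 dB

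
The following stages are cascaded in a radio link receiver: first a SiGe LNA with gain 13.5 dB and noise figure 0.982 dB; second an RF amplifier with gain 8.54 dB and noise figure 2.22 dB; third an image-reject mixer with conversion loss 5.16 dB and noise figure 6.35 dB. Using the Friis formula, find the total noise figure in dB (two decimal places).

1.15 dB

Convert to linear (a loss of L dB is a gain of −L dB): F_i = 10^(NF_i/10), G_i = 10^(G_i,dB/10)
  Stage 1: F_1 = 10^(0.982/10) = 1.254, G_1 = 10^(13.5/10) = 22.39
  Stage 2: F_2 = 10^(2.22/10) = 1.667, G_2 = 10^(8.54/10) = 7.145
  Stage 3: F_3 = 10^(6.35/10) = 4.315, G_3 = 10^(−5.16/10) = 0.3048
Friis cascade:
  F = 1.254 + (1.667 − 1)/22.39 + (4.315 − 1)/160.0 = 1.304
NF = 10 log₁₀(1.304) = 1.15 dB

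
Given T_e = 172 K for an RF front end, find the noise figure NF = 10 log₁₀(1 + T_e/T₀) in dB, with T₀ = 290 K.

2.02 dB

F = 1 + T_e/T₀ = 1 + 172/290 = 1.5931
NF = 10 log₁₀(1.5931) = 2.02 dB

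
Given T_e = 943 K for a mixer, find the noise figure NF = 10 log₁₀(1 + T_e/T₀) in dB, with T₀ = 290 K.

F = 1 + T_e/T₀ = 1 + 943/290 = 4.25172
NF = 10 log₁₀(4.25172) = 6.29 dB

6.29 dB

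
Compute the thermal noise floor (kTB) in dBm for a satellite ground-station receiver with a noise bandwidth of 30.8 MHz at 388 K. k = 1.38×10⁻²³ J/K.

−97.8 dBm

P_n = kTB = 1.38×10⁻²³ × 388 × 3.08×10⁷ = 1.65×10⁻¹³ W
In dBm: 10 log₁₀(1.65×10⁻¹³ / 10⁻³) = −97.8 dBm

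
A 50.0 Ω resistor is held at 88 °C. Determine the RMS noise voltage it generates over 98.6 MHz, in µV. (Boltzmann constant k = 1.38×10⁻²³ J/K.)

9.91 µV

T = 88 °C + 273.15 = 361.15 K
V_n = √(4kTRB)
4kTRB = 4 × 1.38×10⁻²³ × 361.15 × 5.00×10¹ × 9.86×10⁷ = 9.83×10⁻¹¹ V²
V_n = √(9.83×10⁻¹¹) = 9.91×10⁻⁶ V = 9.91 µV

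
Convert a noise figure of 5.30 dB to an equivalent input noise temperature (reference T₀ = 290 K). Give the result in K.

F = 10^(5.30/10) = 3.38844
T_e = (F − 1)·T₀ = (3.38844 − 1) × 290 = 693 K

693 K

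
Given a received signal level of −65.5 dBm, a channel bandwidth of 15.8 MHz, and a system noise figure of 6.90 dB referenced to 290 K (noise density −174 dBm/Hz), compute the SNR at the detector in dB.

29.6 dB

Noise floor: N = −174 + 10 log₁₀(B) + NF
10 log₁₀(1.58×10⁷) = 71.99 dB
N = −174 + 71.99 + 6.90 = −95.11 dBm
SNR = P_sig − N = −65.5 − (−95.11) = 29.61 dB → 29.6 dB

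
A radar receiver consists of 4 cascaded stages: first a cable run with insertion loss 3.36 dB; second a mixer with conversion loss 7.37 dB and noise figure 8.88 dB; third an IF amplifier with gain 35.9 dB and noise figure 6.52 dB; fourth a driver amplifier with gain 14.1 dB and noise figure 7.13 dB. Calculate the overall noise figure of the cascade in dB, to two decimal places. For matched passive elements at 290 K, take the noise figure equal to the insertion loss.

17.64 dB

Convert to linear (a loss of L dB is a gain of −L dB): F_i = 10^(NF_i/10), G_i = 10^(G_i,dB/10)
  Stage 1: F_1 = 10^(3.36/10) = 2.168, G_1 = 10^(−3.36/10) = 0.4613
  Stage 2: F_2 = 10^(8.88/10) = 7.727, G_2 = 10^(−7.37/10) = 0.1832
  Stage 3: F_3 = 10^(6.52/10) = 4.487, G_3 = 10^(35.9/10) = 3890
  Stage 4: F_4 = 10^(7.13/10) = 5.164, G_4 = 10^(14.1/10) = 25.70
Friis cascade:
  F = 2.168 + (7.727 − 1)/0.4613 + (4.487 − 1)/0.08453 + (5.164 − 1)/328.9 = 58.02
NF = 10 log₁₀(58.02) = 17.64 dB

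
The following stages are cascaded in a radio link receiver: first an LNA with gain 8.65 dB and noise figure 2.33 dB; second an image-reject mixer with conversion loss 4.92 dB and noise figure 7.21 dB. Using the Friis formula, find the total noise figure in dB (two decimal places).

3.60 dB

Convert to linear (a loss of L dB is a gain of −L dB): F_i = 10^(NF_i/10), G_i = 10^(G_i,dB/10)
  Stage 1: F_1 = 10^(2.33/10) = 1.710, G_1 = 10^(8.65/10) = 7.328
  Stage 2: F_2 = 10^(7.21/10) = 5.260, G_2 = 10^(−4.92/10) = 0.3221
Friis cascade:
  F = 1.710 + (5.260 − 1)/7.328 = 2.291
NF = 10 log₁₀(2.291) = 3.60 dB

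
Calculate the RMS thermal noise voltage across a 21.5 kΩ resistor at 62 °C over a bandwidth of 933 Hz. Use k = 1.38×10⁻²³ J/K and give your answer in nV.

T = 62 °C + 273.15 = 335.15 K
V_n = √(4kTRB)
4kTRB = 4 × 1.38×10⁻²³ × 335.15 × 2.15×10⁴ × 9.33×10² = 3.71×10⁻¹³ V²
V_n = √(3.71×10⁻¹³) = 6.09×10⁻⁷ V = 609 nV

609 nV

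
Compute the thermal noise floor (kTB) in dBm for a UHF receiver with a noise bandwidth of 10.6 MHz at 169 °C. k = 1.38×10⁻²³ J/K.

−101.9 dBm

T = 169 °C + 273.15 = 442.15 K
P_n = kTB = 1.38×10⁻²³ × 442.15 × 1.06×10⁷ = 6.47×10⁻¹⁴ W
In dBm: 10 log₁₀(6.47×10⁻¹⁴ / 10⁻³) = −101.9 dBm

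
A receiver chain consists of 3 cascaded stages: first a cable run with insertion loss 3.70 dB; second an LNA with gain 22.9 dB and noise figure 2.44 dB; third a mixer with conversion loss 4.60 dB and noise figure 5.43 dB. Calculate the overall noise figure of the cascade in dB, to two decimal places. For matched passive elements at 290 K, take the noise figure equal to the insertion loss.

6.17 dB

Convert to linear (a loss of L dB is a gain of −L dB): F_i = 10^(NF_i/10), G_i = 10^(G_i,dB/10)
  Stage 1: F_1 = 10^(3.70/10) = 2.344, G_1 = 10^(−3.70/10) = 0.4266
  Stage 2: F_2 = 10^(2.44/10) = 1.754, G_2 = 10^(22.9/10) = 195.0
  Stage 3: F_3 = 10^(5.43/10) = 3.491, G_3 = 10^(−4.60/10) = 0.3467
Friis cascade:
  F = 2.344 + (1.754 − 1)/0.4266 + (3.491 − 1)/83.18 = 4.141
NF = 10 log₁₀(4.141) = 6.17 dB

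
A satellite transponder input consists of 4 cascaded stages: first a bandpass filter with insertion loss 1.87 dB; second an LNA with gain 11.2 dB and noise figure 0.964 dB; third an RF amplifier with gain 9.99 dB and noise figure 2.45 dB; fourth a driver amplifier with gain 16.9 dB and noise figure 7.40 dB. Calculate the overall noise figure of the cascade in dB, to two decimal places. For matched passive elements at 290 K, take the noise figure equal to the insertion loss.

3.14 dB

Convert to linear (a loss of L dB is a gain of −L dB): F_i = 10^(NF_i/10), G_i = 10^(G_i,dB/10)
  Stage 1: F_1 = 10^(1.87/10) = 1.538, G_1 = 10^(−1.87/10) = 0.6501
  Stage 2: F_2 = 10^(0.964/10) = 1.249, G_2 = 10^(11.2/10) = 13.18
  Stage 3: F_3 = 10^(2.45/10) = 1.758, G_3 = 10^(9.99/10) = 9.977
  Stage 4: F_4 = 10^(7.40/10) = 5.495, G_4 = 10^(16.9/10) = 48.98
Friis cascade:
  F = 1.538 + (1.249 − 1)/0.6501 + (1.758 − 1)/8.570 + (5.495 − 1)/85.51 = 2.061
NF = 10 log₁₀(2.061) = 3.14 dB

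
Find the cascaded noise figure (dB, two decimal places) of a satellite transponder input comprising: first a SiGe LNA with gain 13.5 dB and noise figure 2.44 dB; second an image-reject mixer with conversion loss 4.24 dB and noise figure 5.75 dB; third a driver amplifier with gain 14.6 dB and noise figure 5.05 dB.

Convert to linear (a loss of L dB is a gain of −L dB): F_i = 10^(NF_i/10), G_i = 10^(G_i,dB/10)
  Stage 1: F_1 = 10^(2.44/10) = 1.754, G_1 = 10^(13.5/10) = 22.39
  Stage 2: F_2 = 10^(5.75/10) = 3.758, G_2 = 10^(−4.24/10) = 0.3767
  Stage 3: F_3 = 10^(5.05/10) = 3.199, G_3 = 10^(14.6/10) = 28.84
Friis cascade:
  F = 1.754 + (3.758 − 1)/22.39 + (3.199 − 1)/8.433 = 2.138
NF = 10 log₁₀(2.138) = 3.30 dB

3.30 dB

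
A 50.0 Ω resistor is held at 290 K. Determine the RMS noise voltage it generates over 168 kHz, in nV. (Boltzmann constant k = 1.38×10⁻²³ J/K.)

367 nV

V_n = √(4kTRB)
4kTRB = 4 × 1.38×10⁻²³ × 290 × 5.00×10¹ × 1.68×10⁵ = 1.34×10⁻¹³ V²
V_n = √(1.34×10⁻¹³) = 3.67×10⁻⁷ V = 367 nV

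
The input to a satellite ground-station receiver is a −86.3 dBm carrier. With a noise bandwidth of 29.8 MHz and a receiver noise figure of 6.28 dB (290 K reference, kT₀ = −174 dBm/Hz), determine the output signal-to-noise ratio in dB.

Noise floor: N = −174 + 10 log₁₀(B) + NF
10 log₁₀(2.98×10⁷) = 74.74 dB
N = −174 + 74.74 + 6.28 = −92.98 dBm
SNR = P_sig − N = −86.3 − (−92.98) = 6.68 dB → 6.7 dB

6.7 dB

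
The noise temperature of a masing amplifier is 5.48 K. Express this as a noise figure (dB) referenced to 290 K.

F = 1 + T_e/T₀ = 1 + 5.48/290 = 1.0189
NF = 10 log₁₀(1.0189) = 0.081 dB

0.081 dB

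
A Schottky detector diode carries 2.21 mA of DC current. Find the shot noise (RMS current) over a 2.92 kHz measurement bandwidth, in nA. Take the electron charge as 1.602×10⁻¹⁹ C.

I_n = √(2qI·B)
2qI·B = 2 × 1.602×10⁻¹⁹ × 2.21×10⁻³ × 2.92×10³ = 2.07×10⁻¹⁸ A²
I_n = √(2.07×10⁻¹⁸) = 1.44×10⁻⁹ A = 1.44 nA

1.44 nA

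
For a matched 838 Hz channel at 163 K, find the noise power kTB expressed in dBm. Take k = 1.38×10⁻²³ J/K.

P_n = kTB = 1.38×10⁻²³ × 163 × 8.38×10² = 1.88×10⁻¹⁸ W
In dBm: 10 log₁₀(1.88×10⁻¹⁸ / 10⁻³) = −147.2 dBm

−147.2 dBm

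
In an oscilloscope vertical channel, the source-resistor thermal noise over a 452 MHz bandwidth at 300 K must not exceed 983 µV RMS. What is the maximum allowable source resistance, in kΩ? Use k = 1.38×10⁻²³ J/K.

129 kΩ

Johnson–Nyquist: V_n = √(4kTRB) ⇒ R = V_n² / (4kTB)
4kTB = 4 × 1.38×10⁻²³ × 300 × 4.52×10⁸ = 7.49×10⁻¹²
R = (9.83×10⁻⁴)² / 7.49×10⁻¹² = 1.29×10⁵ Ω = 129 kΩ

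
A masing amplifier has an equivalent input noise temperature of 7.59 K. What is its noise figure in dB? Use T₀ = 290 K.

F = 1 + T_e/T₀ = 1 + 7.59/290 = 1.02617
NF = 10 log₁₀(1.02617) = 0.112 dB

0.112 dB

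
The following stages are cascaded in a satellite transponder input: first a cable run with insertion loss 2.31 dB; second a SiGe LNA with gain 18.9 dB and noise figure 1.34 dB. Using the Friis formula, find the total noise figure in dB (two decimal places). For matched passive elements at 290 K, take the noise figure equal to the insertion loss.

3.65 dB

Convert to linear (a loss of L dB is a gain of −L dB): F_i = 10^(NF_i/10), G_i = 10^(G_i,dB/10)
  Stage 1: F_1 = 10^(2.31/10) = 1.702, G_1 = 10^(−2.31/10) = 0.5875
  Stage 2: F_2 = 10^(1.34/10) = 1.361, G_2 = 10^(18.9/10) = 77.62
Friis cascade:
  F = 1.702 + (1.361 − 1)/0.5875 = 2.317
NF = 10 log₁₀(2.317) = 3.65 dB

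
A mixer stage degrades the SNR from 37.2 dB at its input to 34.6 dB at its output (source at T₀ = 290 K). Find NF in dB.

2.6 dB

NF (dB) = SNR_in(dB) − SNR_out(dB) when the source is at T₀
NF = 37.2 − 34.6 = 2.6 dB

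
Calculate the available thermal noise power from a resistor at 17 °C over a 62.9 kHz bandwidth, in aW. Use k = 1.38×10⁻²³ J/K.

T = 17 °C + 273.15 = 290.15 K
P_n = kTB = 1.38×10⁻²³ × 290.15 × 6.29×10⁴ = 2.52×10⁻¹⁶ W = 252 aW

252 aW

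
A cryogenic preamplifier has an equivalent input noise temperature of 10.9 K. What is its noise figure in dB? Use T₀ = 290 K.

F = 1 + T_e/T₀ = 1 + 10.9/290 = 1.03759
NF = 10 log₁₀(1.03759) = 0.160 dB

0.160 dB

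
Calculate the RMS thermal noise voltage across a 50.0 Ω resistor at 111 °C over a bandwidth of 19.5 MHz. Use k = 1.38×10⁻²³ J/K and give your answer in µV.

4.55 µV

T = 111 °C + 273.15 = 384.15 K
V_n = √(4kTRB)
4kTRB = 4 × 1.38×10⁻²³ × 384.15 × 5.00×10¹ × 1.95×10⁷ = 2.07×10⁻¹¹ V²
V_n = √(2.07×10⁻¹¹) = 4.55×10⁻⁶ V = 4.55 µV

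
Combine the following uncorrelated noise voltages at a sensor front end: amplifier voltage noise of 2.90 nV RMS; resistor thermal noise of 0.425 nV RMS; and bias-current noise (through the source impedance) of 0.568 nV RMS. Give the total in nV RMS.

2.99 nV

Uncorrelated sources add in power (mean-square): V_tot = √(ΣV_i²)
V_tot = √[(2.90×10⁻⁹)² + (4.25×10⁻¹⁰)² + (5.68×10⁻¹⁰)²] = 2.99×10⁻⁹ V = 2.99 nV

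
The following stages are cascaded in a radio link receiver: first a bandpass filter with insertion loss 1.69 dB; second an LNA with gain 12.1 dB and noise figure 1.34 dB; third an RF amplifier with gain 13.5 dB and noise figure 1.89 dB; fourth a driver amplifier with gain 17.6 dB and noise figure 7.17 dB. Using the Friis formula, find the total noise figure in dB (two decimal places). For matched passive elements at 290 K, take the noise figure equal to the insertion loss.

3.17 dB

Convert to linear (a loss of L dB is a gain of −L dB): F_i = 10^(NF_i/10), G_i = 10^(G_i,dB/10)
  Stage 1: F_1 = 10^(1.69/10) = 1.476, G_1 = 10^(−1.69/10) = 0.6776
  Stage 2: F_2 = 10^(1.34/10) = 1.361, G_2 = 10^(12.1/10) = 16.22
  Stage 3: F_3 = 10^(1.89/10) = 1.545, G_3 = 10^(13.5/10) = 22.39
  Stage 4: F_4 = 10^(7.17/10) = 5.212, G_4 = 10^(17.6/10) = 57.54
Friis cascade:
  F = 1.476 + (1.361 − 1)/0.6776 + (1.545 − 1)/10.99 + (5.212 − 1)/246.0 = 2.076
NF = 10 log₁₀(2.076) = 3.17 dB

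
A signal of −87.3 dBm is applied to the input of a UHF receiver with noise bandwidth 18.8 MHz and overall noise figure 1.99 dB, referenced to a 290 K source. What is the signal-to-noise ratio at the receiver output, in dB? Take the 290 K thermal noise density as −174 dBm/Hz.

Noise floor: N = −174 + 10 log₁₀(B) + NF
10 log₁₀(1.88×10⁷) = 72.74 dB
N = −174 + 72.74 + 1.99 = −99.27 dBm
SNR = P_sig − N = −87.3 − (−99.27) = 11.97 dB → 12.0 dB

12.0 dB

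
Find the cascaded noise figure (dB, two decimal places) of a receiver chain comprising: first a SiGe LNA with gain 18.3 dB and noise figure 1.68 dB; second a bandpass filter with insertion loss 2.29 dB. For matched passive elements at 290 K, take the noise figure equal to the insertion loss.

1.71 dB

Convert to linear (a loss of L dB is a gain of −L dB): F_i = 10^(NF_i/10), G_i = 10^(G_i,dB/10)
  Stage 1: F_1 = 10^(1.68/10) = 1.472, G_1 = 10^(18.3/10) = 67.61
  Stage 2: F_2 = 10^(2.29/10) = 1.694, G_2 = 10^(−2.29/10) = 0.5902
Friis cascade:
  F = 1.472 + (1.694 − 1)/67.61 = 1.483
NF = 10 log₁₀(1.483) = 1.71 dB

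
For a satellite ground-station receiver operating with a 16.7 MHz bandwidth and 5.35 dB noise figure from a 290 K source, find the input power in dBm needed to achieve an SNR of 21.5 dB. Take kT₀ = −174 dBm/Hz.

−74.9 dBm

Sensitivity = −174 + 10 log₁₀(B) + NF + SNR_min
= −174 + 72.23 + 5.35 + 21.5
= −74.92 dBm → −74.9 dBm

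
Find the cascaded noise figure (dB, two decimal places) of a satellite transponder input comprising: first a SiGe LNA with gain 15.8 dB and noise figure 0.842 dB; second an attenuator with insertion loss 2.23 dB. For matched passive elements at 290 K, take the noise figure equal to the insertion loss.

Convert to linear (a loss of L dB is a gain of −L dB): F_i = 10^(NF_i/10), G_i = 10^(G_i,dB/10)
  Stage 1: F_1 = 10^(0.842/10) = 1.214, G_1 = 10^(15.8/10) = 38.02
  Stage 2: F_2 = 10^(2.23/10) = 1.671, G_2 = 10^(−2.23/10) = 0.5984
Friis cascade:
  F = 1.214 + (1.671 − 1)/38.02 = 1.232
NF = 10 log₁₀(1.232) = 0.90 dB

0.90 dB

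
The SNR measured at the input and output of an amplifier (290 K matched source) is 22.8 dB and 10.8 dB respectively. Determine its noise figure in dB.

12.0 dB

NF (dB) = SNR_in(dB) − SNR_out(dB) when the source is at T₀
NF = 22.8 − 10.8 = 12.0 dB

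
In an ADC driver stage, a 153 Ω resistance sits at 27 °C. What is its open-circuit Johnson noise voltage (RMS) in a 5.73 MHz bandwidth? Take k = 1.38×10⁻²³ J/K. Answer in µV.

3.81 µV

T = 27 °C + 273.15 = 300.15 K
V_n = √(4kTRB)
4kTRB = 4 × 1.38×10⁻²³ × 300.15 × 1.53×10² × 5.73×10⁶ = 1.45×10⁻¹¹ V²
V_n = √(1.45×10⁻¹¹) = 3.81×10⁻⁶ V = 3.81 µV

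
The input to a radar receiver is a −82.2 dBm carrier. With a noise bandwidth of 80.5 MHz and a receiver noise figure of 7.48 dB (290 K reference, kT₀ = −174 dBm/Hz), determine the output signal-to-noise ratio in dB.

5.3 dB

Noise floor: N = −174 + 10 log₁₀(B) + NF
10 log₁₀(8.05×10⁷) = 79.06 dB
N = −174 + 79.06 + 7.48 = −87.46 dBm
SNR = P_sig − N = −82.2 − (−87.46) = 5.26 dB → 5.3 dB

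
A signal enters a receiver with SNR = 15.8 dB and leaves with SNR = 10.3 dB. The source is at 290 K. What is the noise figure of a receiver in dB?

NF (dB) = SNR_in(dB) − SNR_out(dB) when the source is at T₀
NF = 15.8 − 10.3 = 5.5 dB

5.5 dB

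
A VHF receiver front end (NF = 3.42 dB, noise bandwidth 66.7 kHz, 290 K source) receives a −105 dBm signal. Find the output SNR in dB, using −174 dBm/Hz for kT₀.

Noise floor: N = −174 + 10 log₁₀(B) + NF
10 log₁₀(6.67×10⁴) = 48.24 dB
N = −174 + 48.24 + 3.42 = −122.34 dBm
SNR = P_sig − N = −105 − (−122.34) = 17.34 dB → 17.3 dB

17.3 dB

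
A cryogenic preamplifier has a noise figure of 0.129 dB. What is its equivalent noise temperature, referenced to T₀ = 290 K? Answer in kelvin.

F = 10^(0.129/10) = 1.03015
T_e = (F − 1)·T₀ = (1.03015 − 1) × 290 = 8.74 K

8.74 K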